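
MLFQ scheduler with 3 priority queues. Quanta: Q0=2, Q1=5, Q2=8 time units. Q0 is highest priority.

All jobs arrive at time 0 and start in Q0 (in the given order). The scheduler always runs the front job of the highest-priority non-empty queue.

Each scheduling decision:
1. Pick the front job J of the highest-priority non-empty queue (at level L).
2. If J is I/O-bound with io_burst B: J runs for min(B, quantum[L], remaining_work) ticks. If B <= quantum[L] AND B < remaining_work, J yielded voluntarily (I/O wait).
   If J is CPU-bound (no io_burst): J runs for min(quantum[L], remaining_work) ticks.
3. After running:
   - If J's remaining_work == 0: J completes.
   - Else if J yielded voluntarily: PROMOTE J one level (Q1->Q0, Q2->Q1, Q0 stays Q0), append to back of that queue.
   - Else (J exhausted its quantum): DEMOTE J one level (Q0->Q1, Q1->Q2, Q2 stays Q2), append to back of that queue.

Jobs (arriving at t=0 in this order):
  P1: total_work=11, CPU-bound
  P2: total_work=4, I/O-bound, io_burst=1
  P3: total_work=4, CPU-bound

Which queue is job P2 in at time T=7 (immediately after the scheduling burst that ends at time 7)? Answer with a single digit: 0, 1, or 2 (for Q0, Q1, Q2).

Answer: 0

Derivation:
t=0-2: P1@Q0 runs 2, rem=9, quantum used, demote→Q1. Q0=[P2,P3] Q1=[P1] Q2=[]
t=2-3: P2@Q0 runs 1, rem=3, I/O yield, promote→Q0. Q0=[P3,P2] Q1=[P1] Q2=[]
t=3-5: P3@Q0 runs 2, rem=2, quantum used, demote→Q1. Q0=[P2] Q1=[P1,P3] Q2=[]
t=5-6: P2@Q0 runs 1, rem=2, I/O yield, promote→Q0. Q0=[P2] Q1=[P1,P3] Q2=[]
t=6-7: P2@Q0 runs 1, rem=1, I/O yield, promote→Q0. Q0=[P2] Q1=[P1,P3] Q2=[]
t=7-8: P2@Q0 runs 1, rem=0, completes. Q0=[] Q1=[P1,P3] Q2=[]
t=8-13: P1@Q1 runs 5, rem=4, quantum used, demote→Q2. Q0=[] Q1=[P3] Q2=[P1]
t=13-15: P3@Q1 runs 2, rem=0, completes. Q0=[] Q1=[] Q2=[P1]
t=15-19: P1@Q2 runs 4, rem=0, completes. Q0=[] Q1=[] Q2=[]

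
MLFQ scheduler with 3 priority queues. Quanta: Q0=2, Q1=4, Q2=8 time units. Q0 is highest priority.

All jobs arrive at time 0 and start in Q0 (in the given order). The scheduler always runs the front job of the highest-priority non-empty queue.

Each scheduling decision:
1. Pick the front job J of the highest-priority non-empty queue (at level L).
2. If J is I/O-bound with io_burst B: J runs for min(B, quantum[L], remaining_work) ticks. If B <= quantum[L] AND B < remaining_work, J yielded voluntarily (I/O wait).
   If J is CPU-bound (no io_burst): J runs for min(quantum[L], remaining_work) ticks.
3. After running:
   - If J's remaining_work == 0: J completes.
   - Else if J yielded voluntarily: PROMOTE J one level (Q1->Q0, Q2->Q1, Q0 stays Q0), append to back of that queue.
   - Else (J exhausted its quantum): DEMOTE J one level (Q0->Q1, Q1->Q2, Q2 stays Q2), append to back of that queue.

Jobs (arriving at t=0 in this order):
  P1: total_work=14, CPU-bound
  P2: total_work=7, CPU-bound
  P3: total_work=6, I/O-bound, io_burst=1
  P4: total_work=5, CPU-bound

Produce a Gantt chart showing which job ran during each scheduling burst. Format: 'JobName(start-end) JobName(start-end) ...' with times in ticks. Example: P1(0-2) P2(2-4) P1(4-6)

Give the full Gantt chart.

t=0-2: P1@Q0 runs 2, rem=12, quantum used, demote→Q1. Q0=[P2,P3,P4] Q1=[P1] Q2=[]
t=2-4: P2@Q0 runs 2, rem=5, quantum used, demote→Q1. Q0=[P3,P4] Q1=[P1,P2] Q2=[]
t=4-5: P3@Q0 runs 1, rem=5, I/O yield, promote→Q0. Q0=[P4,P3] Q1=[P1,P2] Q2=[]
t=5-7: P4@Q0 runs 2, rem=3, quantum used, demote→Q1. Q0=[P3] Q1=[P1,P2,P4] Q2=[]
t=7-8: P3@Q0 runs 1, rem=4, I/O yield, promote→Q0. Q0=[P3] Q1=[P1,P2,P4] Q2=[]
t=8-9: P3@Q0 runs 1, rem=3, I/O yield, promote→Q0. Q0=[P3] Q1=[P1,P2,P4] Q2=[]
t=9-10: P3@Q0 runs 1, rem=2, I/O yield, promote→Q0. Q0=[P3] Q1=[P1,P2,P4] Q2=[]
t=10-11: P3@Q0 runs 1, rem=1, I/O yield, promote→Q0. Q0=[P3] Q1=[P1,P2,P4] Q2=[]
t=11-12: P3@Q0 runs 1, rem=0, completes. Q0=[] Q1=[P1,P2,P4] Q2=[]
t=12-16: P1@Q1 runs 4, rem=8, quantum used, demote→Q2. Q0=[] Q1=[P2,P4] Q2=[P1]
t=16-20: P2@Q1 runs 4, rem=1, quantum used, demote→Q2. Q0=[] Q1=[P4] Q2=[P1,P2]
t=20-23: P4@Q1 runs 3, rem=0, completes. Q0=[] Q1=[] Q2=[P1,P2]
t=23-31: P1@Q2 runs 8, rem=0, completes. Q0=[] Q1=[] Q2=[P2]
t=31-32: P2@Q2 runs 1, rem=0, completes. Q0=[] Q1=[] Q2=[]

Answer: P1(0-2) P2(2-4) P3(4-5) P4(5-7) P3(7-8) P3(8-9) P3(9-10) P3(10-11) P3(11-12) P1(12-16) P2(16-20) P4(20-23) P1(23-31) P2(31-32)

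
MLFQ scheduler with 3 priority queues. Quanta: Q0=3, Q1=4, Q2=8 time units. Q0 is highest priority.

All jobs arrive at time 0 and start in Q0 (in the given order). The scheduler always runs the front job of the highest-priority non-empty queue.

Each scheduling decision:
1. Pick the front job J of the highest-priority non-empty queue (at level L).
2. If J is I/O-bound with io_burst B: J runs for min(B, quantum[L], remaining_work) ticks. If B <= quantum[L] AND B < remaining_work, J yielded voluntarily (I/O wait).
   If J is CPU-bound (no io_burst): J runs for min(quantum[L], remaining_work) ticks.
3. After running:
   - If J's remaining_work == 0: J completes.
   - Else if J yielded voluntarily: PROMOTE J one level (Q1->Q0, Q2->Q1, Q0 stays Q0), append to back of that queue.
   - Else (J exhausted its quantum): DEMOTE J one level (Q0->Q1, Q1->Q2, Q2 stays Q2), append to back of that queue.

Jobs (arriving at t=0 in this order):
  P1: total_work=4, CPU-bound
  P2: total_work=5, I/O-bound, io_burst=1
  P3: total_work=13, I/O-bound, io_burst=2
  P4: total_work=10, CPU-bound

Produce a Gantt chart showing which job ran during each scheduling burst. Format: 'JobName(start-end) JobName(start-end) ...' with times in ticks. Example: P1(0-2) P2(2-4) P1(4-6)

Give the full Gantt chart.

t=0-3: P1@Q0 runs 3, rem=1, quantum used, demote→Q1. Q0=[P2,P3,P4] Q1=[P1] Q2=[]
t=3-4: P2@Q0 runs 1, rem=4, I/O yield, promote→Q0. Q0=[P3,P4,P2] Q1=[P1] Q2=[]
t=4-6: P3@Q0 runs 2, rem=11, I/O yield, promote→Q0. Q0=[P4,P2,P3] Q1=[P1] Q2=[]
t=6-9: P4@Q0 runs 3, rem=7, quantum used, demote→Q1. Q0=[P2,P3] Q1=[P1,P4] Q2=[]
t=9-10: P2@Q0 runs 1, rem=3, I/O yield, promote→Q0. Q0=[P3,P2] Q1=[P1,P4] Q2=[]
t=10-12: P3@Q0 runs 2, rem=9, I/O yield, promote→Q0. Q0=[P2,P3] Q1=[P1,P4] Q2=[]
t=12-13: P2@Q0 runs 1, rem=2, I/O yield, promote→Q0. Q0=[P3,P2] Q1=[P1,P4] Q2=[]
t=13-15: P3@Q0 runs 2, rem=7, I/O yield, promote→Q0. Q0=[P2,P3] Q1=[P1,P4] Q2=[]
t=15-16: P2@Q0 runs 1, rem=1, I/O yield, promote→Q0. Q0=[P3,P2] Q1=[P1,P4] Q2=[]
t=16-18: P3@Q0 runs 2, rem=5, I/O yield, promote→Q0. Q0=[P2,P3] Q1=[P1,P4] Q2=[]
t=18-19: P2@Q0 runs 1, rem=0, completes. Q0=[P3] Q1=[P1,P4] Q2=[]
t=19-21: P3@Q0 runs 2, rem=3, I/O yield, promote→Q0. Q0=[P3] Q1=[P1,P4] Q2=[]
t=21-23: P3@Q0 runs 2, rem=1, I/O yield, promote→Q0. Q0=[P3] Q1=[P1,P4] Q2=[]
t=23-24: P3@Q0 runs 1, rem=0, completes. Q0=[] Q1=[P1,P4] Q2=[]
t=24-25: P1@Q1 runs 1, rem=0, completes. Q0=[] Q1=[P4] Q2=[]
t=25-29: P4@Q1 runs 4, rem=3, quantum used, demote→Q2. Q0=[] Q1=[] Q2=[P4]
t=29-32: P4@Q2 runs 3, rem=0, completes. Q0=[] Q1=[] Q2=[]

Answer: P1(0-3) P2(3-4) P3(4-6) P4(6-9) P2(9-10) P3(10-12) P2(12-13) P3(13-15) P2(15-16) P3(16-18) P2(18-19) P3(19-21) P3(21-23) P3(23-24) P1(24-25) P4(25-29) P4(29-32)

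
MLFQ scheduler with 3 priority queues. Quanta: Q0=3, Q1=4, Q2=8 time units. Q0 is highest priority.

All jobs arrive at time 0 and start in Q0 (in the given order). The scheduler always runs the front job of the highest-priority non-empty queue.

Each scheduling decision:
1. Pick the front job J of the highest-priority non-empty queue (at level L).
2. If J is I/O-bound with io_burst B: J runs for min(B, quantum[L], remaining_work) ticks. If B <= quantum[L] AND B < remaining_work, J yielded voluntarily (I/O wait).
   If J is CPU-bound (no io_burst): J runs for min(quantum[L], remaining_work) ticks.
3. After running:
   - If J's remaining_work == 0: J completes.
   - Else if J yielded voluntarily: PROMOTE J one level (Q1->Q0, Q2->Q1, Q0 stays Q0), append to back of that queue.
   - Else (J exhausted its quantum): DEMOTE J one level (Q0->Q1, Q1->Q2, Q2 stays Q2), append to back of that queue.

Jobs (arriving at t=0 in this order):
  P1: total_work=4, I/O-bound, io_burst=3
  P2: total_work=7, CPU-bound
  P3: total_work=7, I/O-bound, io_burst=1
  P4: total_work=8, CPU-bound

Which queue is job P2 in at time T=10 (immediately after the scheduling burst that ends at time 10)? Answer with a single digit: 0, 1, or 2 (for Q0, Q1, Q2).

Answer: 1

Derivation:
t=0-3: P1@Q0 runs 3, rem=1, I/O yield, promote→Q0. Q0=[P2,P3,P4,P1] Q1=[] Q2=[]
t=3-6: P2@Q0 runs 3, rem=4, quantum used, demote→Q1. Q0=[P3,P4,P1] Q1=[P2] Q2=[]
t=6-7: P3@Q0 runs 1, rem=6, I/O yield, promote→Q0. Q0=[P4,P1,P3] Q1=[P2] Q2=[]
t=7-10: P4@Q0 runs 3, rem=5, quantum used, demote→Q1. Q0=[P1,P3] Q1=[P2,P4] Q2=[]
t=10-11: P1@Q0 runs 1, rem=0, completes. Q0=[P3] Q1=[P2,P4] Q2=[]
t=11-12: P3@Q0 runs 1, rem=5, I/O yield, promote→Q0. Q0=[P3] Q1=[P2,P4] Q2=[]
t=12-13: P3@Q0 runs 1, rem=4, I/O yield, promote→Q0. Q0=[P3] Q1=[P2,P4] Q2=[]
t=13-14: P3@Q0 runs 1, rem=3, I/O yield, promote→Q0. Q0=[P3] Q1=[P2,P4] Q2=[]
t=14-15: P3@Q0 runs 1, rem=2, I/O yield, promote→Q0. Q0=[P3] Q1=[P2,P4] Q2=[]
t=15-16: P3@Q0 runs 1, rem=1, I/O yield, promote→Q0. Q0=[P3] Q1=[P2,P4] Q2=[]
t=16-17: P3@Q0 runs 1, rem=0, completes. Q0=[] Q1=[P2,P4] Q2=[]
t=17-21: P2@Q1 runs 4, rem=0, completes. Q0=[] Q1=[P4] Q2=[]
t=21-25: P4@Q1 runs 4, rem=1, quantum used, demote→Q2. Q0=[] Q1=[] Q2=[P4]
t=25-26: P4@Q2 runs 1, rem=0, completes. Q0=[] Q1=[] Q2=[]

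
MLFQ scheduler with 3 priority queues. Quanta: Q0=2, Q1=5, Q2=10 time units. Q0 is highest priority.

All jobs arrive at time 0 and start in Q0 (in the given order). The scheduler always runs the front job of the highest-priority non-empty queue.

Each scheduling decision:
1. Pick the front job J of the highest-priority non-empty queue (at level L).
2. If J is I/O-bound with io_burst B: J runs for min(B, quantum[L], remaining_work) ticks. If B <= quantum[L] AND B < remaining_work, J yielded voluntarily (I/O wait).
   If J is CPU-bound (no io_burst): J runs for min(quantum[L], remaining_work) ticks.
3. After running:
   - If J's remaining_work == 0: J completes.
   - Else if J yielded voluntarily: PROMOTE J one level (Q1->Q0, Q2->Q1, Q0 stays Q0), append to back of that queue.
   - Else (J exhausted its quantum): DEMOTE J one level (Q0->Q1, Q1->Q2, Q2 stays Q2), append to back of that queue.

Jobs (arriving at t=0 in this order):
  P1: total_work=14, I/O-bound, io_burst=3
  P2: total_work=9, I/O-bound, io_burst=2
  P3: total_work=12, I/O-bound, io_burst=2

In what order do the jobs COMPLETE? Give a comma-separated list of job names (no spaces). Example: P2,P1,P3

Answer: P2,P3,P1

Derivation:
t=0-2: P1@Q0 runs 2, rem=12, quantum used, demote→Q1. Q0=[P2,P3] Q1=[P1] Q2=[]
t=2-4: P2@Q0 runs 2, rem=7, I/O yield, promote→Q0. Q0=[P3,P2] Q1=[P1] Q2=[]
t=4-6: P3@Q0 runs 2, rem=10, I/O yield, promote→Q0. Q0=[P2,P3] Q1=[P1] Q2=[]
t=6-8: P2@Q0 runs 2, rem=5, I/O yield, promote→Q0. Q0=[P3,P2] Q1=[P1] Q2=[]
t=8-10: P3@Q0 runs 2, rem=8, I/O yield, promote→Q0. Q0=[P2,P3] Q1=[P1] Q2=[]
t=10-12: P2@Q0 runs 2, rem=3, I/O yield, promote→Q0. Q0=[P3,P2] Q1=[P1] Q2=[]
t=12-14: P3@Q0 runs 2, rem=6, I/O yield, promote→Q0. Q0=[P2,P3] Q1=[P1] Q2=[]
t=14-16: P2@Q0 runs 2, rem=1, I/O yield, promote→Q0. Q0=[P3,P2] Q1=[P1] Q2=[]
t=16-18: P3@Q0 runs 2, rem=4, I/O yield, promote→Q0. Q0=[P2,P3] Q1=[P1] Q2=[]
t=18-19: P2@Q0 runs 1, rem=0, completes. Q0=[P3] Q1=[P1] Q2=[]
t=19-21: P3@Q0 runs 2, rem=2, I/O yield, promote→Q0. Q0=[P3] Q1=[P1] Q2=[]
t=21-23: P3@Q0 runs 2, rem=0, completes. Q0=[] Q1=[P1] Q2=[]
t=23-26: P1@Q1 runs 3, rem=9, I/O yield, promote→Q0. Q0=[P1] Q1=[] Q2=[]
t=26-28: P1@Q0 runs 2, rem=7, quantum used, demote→Q1. Q0=[] Q1=[P1] Q2=[]
t=28-31: P1@Q1 runs 3, rem=4, I/O yield, promote→Q0. Q0=[P1] Q1=[] Q2=[]
t=31-33: P1@Q0 runs 2, rem=2, quantum used, demote→Q1. Q0=[] Q1=[P1] Q2=[]
t=33-35: P1@Q1 runs 2, rem=0, completes. Q0=[] Q1=[] Q2=[]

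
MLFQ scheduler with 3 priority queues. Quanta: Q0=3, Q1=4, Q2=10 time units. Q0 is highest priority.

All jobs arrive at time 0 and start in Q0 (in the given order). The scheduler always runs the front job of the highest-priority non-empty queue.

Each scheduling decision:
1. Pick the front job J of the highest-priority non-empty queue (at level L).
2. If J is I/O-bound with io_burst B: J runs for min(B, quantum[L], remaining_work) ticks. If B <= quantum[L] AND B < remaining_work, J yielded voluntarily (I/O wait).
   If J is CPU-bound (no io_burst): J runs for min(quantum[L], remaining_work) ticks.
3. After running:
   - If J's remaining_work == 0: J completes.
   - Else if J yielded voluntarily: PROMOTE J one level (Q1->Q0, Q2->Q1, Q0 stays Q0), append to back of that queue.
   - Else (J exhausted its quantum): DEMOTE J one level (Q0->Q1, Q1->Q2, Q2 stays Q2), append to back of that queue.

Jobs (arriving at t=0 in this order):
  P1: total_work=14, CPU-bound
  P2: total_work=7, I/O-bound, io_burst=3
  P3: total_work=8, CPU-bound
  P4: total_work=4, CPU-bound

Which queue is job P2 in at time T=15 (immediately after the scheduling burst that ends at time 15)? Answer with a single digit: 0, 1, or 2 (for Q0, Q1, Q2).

Answer: 0

Derivation:
t=0-3: P1@Q0 runs 3, rem=11, quantum used, demote→Q1. Q0=[P2,P3,P4] Q1=[P1] Q2=[]
t=3-6: P2@Q0 runs 3, rem=4, I/O yield, promote→Q0. Q0=[P3,P4,P2] Q1=[P1] Q2=[]
t=6-9: P3@Q0 runs 3, rem=5, quantum used, demote→Q1. Q0=[P4,P2] Q1=[P1,P3] Q2=[]
t=9-12: P4@Q0 runs 3, rem=1, quantum used, demote→Q1. Q0=[P2] Q1=[P1,P3,P4] Q2=[]
t=12-15: P2@Q0 runs 3, rem=1, I/O yield, promote→Q0. Q0=[P2] Q1=[P1,P3,P4] Q2=[]
t=15-16: P2@Q0 runs 1, rem=0, completes. Q0=[] Q1=[P1,P3,P4] Q2=[]
t=16-20: P1@Q1 runs 4, rem=7, quantum used, demote→Q2. Q0=[] Q1=[P3,P4] Q2=[P1]
t=20-24: P3@Q1 runs 4, rem=1, quantum used, demote→Q2. Q0=[] Q1=[P4] Q2=[P1,P3]
t=24-25: P4@Q1 runs 1, rem=0, completes. Q0=[] Q1=[] Q2=[P1,P3]
t=25-32: P1@Q2 runs 7, rem=0, completes. Q0=[] Q1=[] Q2=[P3]
t=32-33: P3@Q2 runs 1, rem=0, completes. Q0=[] Q1=[] Q2=[]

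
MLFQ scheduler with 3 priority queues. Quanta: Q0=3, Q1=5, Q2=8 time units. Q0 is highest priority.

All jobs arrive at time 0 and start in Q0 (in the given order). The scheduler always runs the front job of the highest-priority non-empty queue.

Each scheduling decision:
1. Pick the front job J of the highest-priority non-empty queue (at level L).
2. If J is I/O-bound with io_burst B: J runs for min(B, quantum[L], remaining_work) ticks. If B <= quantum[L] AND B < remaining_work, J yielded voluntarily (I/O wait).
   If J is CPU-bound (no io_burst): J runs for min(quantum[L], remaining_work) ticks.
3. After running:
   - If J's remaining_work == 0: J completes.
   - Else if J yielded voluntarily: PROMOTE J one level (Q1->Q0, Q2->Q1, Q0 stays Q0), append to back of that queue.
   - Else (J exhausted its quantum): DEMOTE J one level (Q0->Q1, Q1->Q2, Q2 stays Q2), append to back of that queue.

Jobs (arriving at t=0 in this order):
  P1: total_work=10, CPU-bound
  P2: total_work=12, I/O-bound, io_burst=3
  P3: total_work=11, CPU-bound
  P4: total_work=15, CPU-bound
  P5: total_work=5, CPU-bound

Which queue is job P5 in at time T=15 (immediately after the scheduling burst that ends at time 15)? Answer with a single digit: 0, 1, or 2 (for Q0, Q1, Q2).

t=0-3: P1@Q0 runs 3, rem=7, quantum used, demote→Q1. Q0=[P2,P3,P4,P5] Q1=[P1] Q2=[]
t=3-6: P2@Q0 runs 3, rem=9, I/O yield, promote→Q0. Q0=[P3,P4,P5,P2] Q1=[P1] Q2=[]
t=6-9: P3@Q0 runs 3, rem=8, quantum used, demote→Q1. Q0=[P4,P5,P2] Q1=[P1,P3] Q2=[]
t=9-12: P4@Q0 runs 3, rem=12, quantum used, demote→Q1. Q0=[P5,P2] Q1=[P1,P3,P4] Q2=[]
t=12-15: P5@Q0 runs 3, rem=2, quantum used, demote→Q1. Q0=[P2] Q1=[P1,P3,P4,P5] Q2=[]
t=15-18: P2@Q0 runs 3, rem=6, I/O yield, promote→Q0. Q0=[P2] Q1=[P1,P3,P4,P5] Q2=[]
t=18-21: P2@Q0 runs 3, rem=3, I/O yield, promote→Q0. Q0=[P2] Q1=[P1,P3,P4,P5] Q2=[]
t=21-24: P2@Q0 runs 3, rem=0, completes. Q0=[] Q1=[P1,P3,P4,P5] Q2=[]
t=24-29: P1@Q1 runs 5, rem=2, quantum used, demote→Q2. Q0=[] Q1=[P3,P4,P5] Q2=[P1]
t=29-34: P3@Q1 runs 5, rem=3, quantum used, demote→Q2. Q0=[] Q1=[P4,P5] Q2=[P1,P3]
t=34-39: P4@Q1 runs 5, rem=7, quantum used, demote→Q2. Q0=[] Q1=[P5] Q2=[P1,P3,P4]
t=39-41: P5@Q1 runs 2, rem=0, completes. Q0=[] Q1=[] Q2=[P1,P3,P4]
t=41-43: P1@Q2 runs 2, rem=0, completes. Q0=[] Q1=[] Q2=[P3,P4]
t=43-46: P3@Q2 runs 3, rem=0, completes. Q0=[] Q1=[] Q2=[P4]
t=46-53: P4@Q2 runs 7, rem=0, completes. Q0=[] Q1=[] Q2=[]

Answer: 1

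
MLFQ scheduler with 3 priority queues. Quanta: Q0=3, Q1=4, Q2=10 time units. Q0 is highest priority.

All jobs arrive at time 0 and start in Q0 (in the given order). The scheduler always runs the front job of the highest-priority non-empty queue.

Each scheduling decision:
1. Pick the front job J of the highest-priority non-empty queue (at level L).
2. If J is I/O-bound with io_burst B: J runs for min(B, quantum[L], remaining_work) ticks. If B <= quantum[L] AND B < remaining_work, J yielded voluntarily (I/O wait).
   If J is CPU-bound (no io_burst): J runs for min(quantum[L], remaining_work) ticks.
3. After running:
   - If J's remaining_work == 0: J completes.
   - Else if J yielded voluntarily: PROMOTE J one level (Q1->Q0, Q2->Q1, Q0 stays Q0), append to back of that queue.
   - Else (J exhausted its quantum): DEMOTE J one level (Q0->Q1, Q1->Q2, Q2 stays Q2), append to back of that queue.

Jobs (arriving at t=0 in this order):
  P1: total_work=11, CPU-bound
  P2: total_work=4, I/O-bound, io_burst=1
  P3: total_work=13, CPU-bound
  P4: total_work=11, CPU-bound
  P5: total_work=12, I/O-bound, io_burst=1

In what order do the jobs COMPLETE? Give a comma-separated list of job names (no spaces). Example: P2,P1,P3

Answer: P2,P5,P1,P3,P4

Derivation:
t=0-3: P1@Q0 runs 3, rem=8, quantum used, demote→Q1. Q0=[P2,P3,P4,P5] Q1=[P1] Q2=[]
t=3-4: P2@Q0 runs 1, rem=3, I/O yield, promote→Q0. Q0=[P3,P4,P5,P2] Q1=[P1] Q2=[]
t=4-7: P3@Q0 runs 3, rem=10, quantum used, demote→Q1. Q0=[P4,P5,P2] Q1=[P1,P3] Q2=[]
t=7-10: P4@Q0 runs 3, rem=8, quantum used, demote→Q1. Q0=[P5,P2] Q1=[P1,P3,P4] Q2=[]
t=10-11: P5@Q0 runs 1, rem=11, I/O yield, promote→Q0. Q0=[P2,P5] Q1=[P1,P3,P4] Q2=[]
t=11-12: P2@Q0 runs 1, rem=2, I/O yield, promote→Q0. Q0=[P5,P2] Q1=[P1,P3,P4] Q2=[]
t=12-13: P5@Q0 runs 1, rem=10, I/O yield, promote→Q0. Q0=[P2,P5] Q1=[P1,P3,P4] Q2=[]
t=13-14: P2@Q0 runs 1, rem=1, I/O yield, promote→Q0. Q0=[P5,P2] Q1=[P1,P3,P4] Q2=[]
t=14-15: P5@Q0 runs 1, rem=9, I/O yield, promote→Q0. Q0=[P2,P5] Q1=[P1,P3,P4] Q2=[]
t=15-16: P2@Q0 runs 1, rem=0, completes. Q0=[P5] Q1=[P1,P3,P4] Q2=[]
t=16-17: P5@Q0 runs 1, rem=8, I/O yield, promote→Q0. Q0=[P5] Q1=[P1,P3,P4] Q2=[]
t=17-18: P5@Q0 runs 1, rem=7, I/O yield, promote→Q0. Q0=[P5] Q1=[P1,P3,P4] Q2=[]
t=18-19: P5@Q0 runs 1, rem=6, I/O yield, promote→Q0. Q0=[P5] Q1=[P1,P3,P4] Q2=[]
t=19-20: P5@Q0 runs 1, rem=5, I/O yield, promote→Q0. Q0=[P5] Q1=[P1,P3,P4] Q2=[]
t=20-21: P5@Q0 runs 1, rem=4, I/O yield, promote→Q0. Q0=[P5] Q1=[P1,P3,P4] Q2=[]
t=21-22: P5@Q0 runs 1, rem=3, I/O yield, promote→Q0. Q0=[P5] Q1=[P1,P3,P4] Q2=[]
t=22-23: P5@Q0 runs 1, rem=2, I/O yield, promote→Q0. Q0=[P5] Q1=[P1,P3,P4] Q2=[]
t=23-24: P5@Q0 runs 1, rem=1, I/O yield, promote→Q0. Q0=[P5] Q1=[P1,P3,P4] Q2=[]
t=24-25: P5@Q0 runs 1, rem=0, completes. Q0=[] Q1=[P1,P3,P4] Q2=[]
t=25-29: P1@Q1 runs 4, rem=4, quantum used, demote→Q2. Q0=[] Q1=[P3,P4] Q2=[P1]
t=29-33: P3@Q1 runs 4, rem=6, quantum used, demote→Q2. Q0=[] Q1=[P4] Q2=[P1,P3]
t=33-37: P4@Q1 runs 4, rem=4, quantum used, demote→Q2. Q0=[] Q1=[] Q2=[P1,P3,P4]
t=37-41: P1@Q2 runs 4, rem=0, completes. Q0=[] Q1=[] Q2=[P3,P4]
t=41-47: P3@Q2 runs 6, rem=0, completes. Q0=[] Q1=[] Q2=[P4]
t=47-51: P4@Q2 runs 4, rem=0, completes. Q0=[] Q1=[] Q2=[]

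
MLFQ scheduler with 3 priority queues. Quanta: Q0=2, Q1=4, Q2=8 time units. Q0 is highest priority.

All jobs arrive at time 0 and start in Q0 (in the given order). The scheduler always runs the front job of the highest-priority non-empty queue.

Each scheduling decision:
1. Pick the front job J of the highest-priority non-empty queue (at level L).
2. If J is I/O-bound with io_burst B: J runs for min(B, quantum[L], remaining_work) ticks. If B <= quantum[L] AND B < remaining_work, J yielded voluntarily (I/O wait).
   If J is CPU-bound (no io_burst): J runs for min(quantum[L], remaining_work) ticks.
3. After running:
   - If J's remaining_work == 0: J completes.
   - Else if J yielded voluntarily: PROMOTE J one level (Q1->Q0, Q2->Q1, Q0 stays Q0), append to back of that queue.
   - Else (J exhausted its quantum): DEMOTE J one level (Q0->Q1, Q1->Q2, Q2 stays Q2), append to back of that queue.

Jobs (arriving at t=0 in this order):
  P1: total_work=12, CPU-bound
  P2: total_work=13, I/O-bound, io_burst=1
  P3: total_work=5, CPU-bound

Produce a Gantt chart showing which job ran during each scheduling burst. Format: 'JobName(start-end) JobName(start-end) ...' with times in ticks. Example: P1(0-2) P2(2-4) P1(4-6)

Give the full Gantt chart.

t=0-2: P1@Q0 runs 2, rem=10, quantum used, demote→Q1. Q0=[P2,P3] Q1=[P1] Q2=[]
t=2-3: P2@Q0 runs 1, rem=12, I/O yield, promote→Q0. Q0=[P3,P2] Q1=[P1] Q2=[]
t=3-5: P3@Q0 runs 2, rem=3, quantum used, demote→Q1. Q0=[P2] Q1=[P1,P3] Q2=[]
t=5-6: P2@Q0 runs 1, rem=11, I/O yield, promote→Q0. Q0=[P2] Q1=[P1,P3] Q2=[]
t=6-7: P2@Q0 runs 1, rem=10, I/O yield, promote→Q0. Q0=[P2] Q1=[P1,P3] Q2=[]
t=7-8: P2@Q0 runs 1, rem=9, I/O yield, promote→Q0. Q0=[P2] Q1=[P1,P3] Q2=[]
t=8-9: P2@Q0 runs 1, rem=8, I/O yield, promote→Q0. Q0=[P2] Q1=[P1,P3] Q2=[]
t=9-10: P2@Q0 runs 1, rem=7, I/O yield, promote→Q0. Q0=[P2] Q1=[P1,P3] Q2=[]
t=10-11: P2@Q0 runs 1, rem=6, I/O yield, promote→Q0. Q0=[P2] Q1=[P1,P3] Q2=[]
t=11-12: P2@Q0 runs 1, rem=5, I/O yield, promote→Q0. Q0=[P2] Q1=[P1,P3] Q2=[]
t=12-13: P2@Q0 runs 1, rem=4, I/O yield, promote→Q0. Q0=[P2] Q1=[P1,P3] Q2=[]
t=13-14: P2@Q0 runs 1, rem=3, I/O yield, promote→Q0. Q0=[P2] Q1=[P1,P3] Q2=[]
t=14-15: P2@Q0 runs 1, rem=2, I/O yield, promote→Q0. Q0=[P2] Q1=[P1,P3] Q2=[]
t=15-16: P2@Q0 runs 1, rem=1, I/O yield, promote→Q0. Q0=[P2] Q1=[P1,P3] Q2=[]
t=16-17: P2@Q0 runs 1, rem=0, completes. Q0=[] Q1=[P1,P3] Q2=[]
t=17-21: P1@Q1 runs 4, rem=6, quantum used, demote→Q2. Q0=[] Q1=[P3] Q2=[P1]
t=21-24: P3@Q1 runs 3, rem=0, completes. Q0=[] Q1=[] Q2=[P1]
t=24-30: P1@Q2 runs 6, rem=0, completes. Q0=[] Q1=[] Q2=[]

Answer: P1(0-2) P2(2-3) P3(3-5) P2(5-6) P2(6-7) P2(7-8) P2(8-9) P2(9-10) P2(10-11) P2(11-12) P2(12-13) P2(13-14) P2(14-15) P2(15-16) P2(16-17) P1(17-21) P3(21-24) P1(24-30)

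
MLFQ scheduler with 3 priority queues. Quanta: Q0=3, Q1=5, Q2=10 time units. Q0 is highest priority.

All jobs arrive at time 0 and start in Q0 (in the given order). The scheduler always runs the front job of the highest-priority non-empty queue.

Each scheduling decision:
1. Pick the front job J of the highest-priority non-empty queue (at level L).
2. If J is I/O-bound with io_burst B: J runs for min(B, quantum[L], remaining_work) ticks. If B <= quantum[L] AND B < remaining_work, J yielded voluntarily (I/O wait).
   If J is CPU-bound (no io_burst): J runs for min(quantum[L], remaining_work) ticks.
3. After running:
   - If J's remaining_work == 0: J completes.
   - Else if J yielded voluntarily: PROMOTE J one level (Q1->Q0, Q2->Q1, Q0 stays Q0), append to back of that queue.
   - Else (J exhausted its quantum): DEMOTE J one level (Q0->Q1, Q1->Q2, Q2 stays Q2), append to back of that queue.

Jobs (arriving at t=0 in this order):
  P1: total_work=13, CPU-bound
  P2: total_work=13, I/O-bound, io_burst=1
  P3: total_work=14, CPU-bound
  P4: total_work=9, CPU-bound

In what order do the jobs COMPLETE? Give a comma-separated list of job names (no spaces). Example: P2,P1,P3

Answer: P2,P1,P3,P4

Derivation:
t=0-3: P1@Q0 runs 3, rem=10, quantum used, demote→Q1. Q0=[P2,P3,P4] Q1=[P1] Q2=[]
t=3-4: P2@Q0 runs 1, rem=12, I/O yield, promote→Q0. Q0=[P3,P4,P2] Q1=[P1] Q2=[]
t=4-7: P3@Q0 runs 3, rem=11, quantum used, demote→Q1. Q0=[P4,P2] Q1=[P1,P3] Q2=[]
t=7-10: P4@Q0 runs 3, rem=6, quantum used, demote→Q1. Q0=[P2] Q1=[P1,P3,P4] Q2=[]
t=10-11: P2@Q0 runs 1, rem=11, I/O yield, promote→Q0. Q0=[P2] Q1=[P1,P3,P4] Q2=[]
t=11-12: P2@Q0 runs 1, rem=10, I/O yield, promote→Q0. Q0=[P2] Q1=[P1,P3,P4] Q2=[]
t=12-13: P2@Q0 runs 1, rem=9, I/O yield, promote→Q0. Q0=[P2] Q1=[P1,P3,P4] Q2=[]
t=13-14: P2@Q0 runs 1, rem=8, I/O yield, promote→Q0. Q0=[P2] Q1=[P1,P3,P4] Q2=[]
t=14-15: P2@Q0 runs 1, rem=7, I/O yield, promote→Q0. Q0=[P2] Q1=[P1,P3,P4] Q2=[]
t=15-16: P2@Q0 runs 1, rem=6, I/O yield, promote→Q0. Q0=[P2] Q1=[P1,P3,P4] Q2=[]
t=16-17: P2@Q0 runs 1, rem=5, I/O yield, promote→Q0. Q0=[P2] Q1=[P1,P3,P4] Q2=[]
t=17-18: P2@Q0 runs 1, rem=4, I/O yield, promote→Q0. Q0=[P2] Q1=[P1,P3,P4] Q2=[]
t=18-19: P2@Q0 runs 1, rem=3, I/O yield, promote→Q0. Q0=[P2] Q1=[P1,P3,P4] Q2=[]
t=19-20: P2@Q0 runs 1, rem=2, I/O yield, promote→Q0. Q0=[P2] Q1=[P1,P3,P4] Q2=[]
t=20-21: P2@Q0 runs 1, rem=1, I/O yield, promote→Q0. Q0=[P2] Q1=[P1,P3,P4] Q2=[]
t=21-22: P2@Q0 runs 1, rem=0, completes. Q0=[] Q1=[P1,P3,P4] Q2=[]
t=22-27: P1@Q1 runs 5, rem=5, quantum used, demote→Q2. Q0=[] Q1=[P3,P4] Q2=[P1]
t=27-32: P3@Q1 runs 5, rem=6, quantum used, demote→Q2. Q0=[] Q1=[P4] Q2=[P1,P3]
t=32-37: P4@Q1 runs 5, rem=1, quantum used, demote→Q2. Q0=[] Q1=[] Q2=[P1,P3,P4]
t=37-42: P1@Q2 runs 5, rem=0, completes. Q0=[] Q1=[] Q2=[P3,P4]
t=42-48: P3@Q2 runs 6, rem=0, completes. Q0=[] Q1=[] Q2=[P4]
t=48-49: P4@Q2 runs 1, rem=0, completes. Q0=[] Q1=[] Q2=[]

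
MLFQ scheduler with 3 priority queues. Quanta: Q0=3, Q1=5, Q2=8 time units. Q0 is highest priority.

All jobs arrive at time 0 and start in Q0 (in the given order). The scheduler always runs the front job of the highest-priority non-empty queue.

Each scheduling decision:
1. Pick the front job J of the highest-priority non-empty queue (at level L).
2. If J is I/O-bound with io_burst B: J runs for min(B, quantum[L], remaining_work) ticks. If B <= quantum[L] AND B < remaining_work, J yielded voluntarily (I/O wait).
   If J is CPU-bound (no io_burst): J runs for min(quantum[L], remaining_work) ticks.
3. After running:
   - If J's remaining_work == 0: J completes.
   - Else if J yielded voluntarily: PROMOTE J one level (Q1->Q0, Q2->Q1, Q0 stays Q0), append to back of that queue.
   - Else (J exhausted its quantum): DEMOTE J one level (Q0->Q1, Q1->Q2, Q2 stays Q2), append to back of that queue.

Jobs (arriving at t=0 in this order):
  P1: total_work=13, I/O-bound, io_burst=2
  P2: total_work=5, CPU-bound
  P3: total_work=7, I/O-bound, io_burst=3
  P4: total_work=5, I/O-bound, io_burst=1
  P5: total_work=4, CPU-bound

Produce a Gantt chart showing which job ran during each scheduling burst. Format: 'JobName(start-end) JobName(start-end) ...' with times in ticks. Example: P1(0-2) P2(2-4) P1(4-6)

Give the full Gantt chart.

t=0-2: P1@Q0 runs 2, rem=11, I/O yield, promote→Q0. Q0=[P2,P3,P4,P5,P1] Q1=[] Q2=[]
t=2-5: P2@Q0 runs 3, rem=2, quantum used, demote→Q1. Q0=[P3,P4,P5,P1] Q1=[P2] Q2=[]
t=5-8: P3@Q0 runs 3, rem=4, I/O yield, promote→Q0. Q0=[P4,P5,P1,P3] Q1=[P2] Q2=[]
t=8-9: P4@Q0 runs 1, rem=4, I/O yield, promote→Q0. Q0=[P5,P1,P3,P4] Q1=[P2] Q2=[]
t=9-12: P5@Q0 runs 3, rem=1, quantum used, demote→Q1. Q0=[P1,P3,P4] Q1=[P2,P5] Q2=[]
t=12-14: P1@Q0 runs 2, rem=9, I/O yield, promote→Q0. Q0=[P3,P4,P1] Q1=[P2,P5] Q2=[]
t=14-17: P3@Q0 runs 3, rem=1, I/O yield, promote→Q0. Q0=[P4,P1,P3] Q1=[P2,P5] Q2=[]
t=17-18: P4@Q0 runs 1, rem=3, I/O yield, promote→Q0. Q0=[P1,P3,P4] Q1=[P2,P5] Q2=[]
t=18-20: P1@Q0 runs 2, rem=7, I/O yield, promote→Q0. Q0=[P3,P4,P1] Q1=[P2,P5] Q2=[]
t=20-21: P3@Q0 runs 1, rem=0, completes. Q0=[P4,P1] Q1=[P2,P5] Q2=[]
t=21-22: P4@Q0 runs 1, rem=2, I/O yield, promote→Q0. Q0=[P1,P4] Q1=[P2,P5] Q2=[]
t=22-24: P1@Q0 runs 2, rem=5, I/O yield, promote→Q0. Q0=[P4,P1] Q1=[P2,P5] Q2=[]
t=24-25: P4@Q0 runs 1, rem=1, I/O yield, promote→Q0. Q0=[P1,P4] Q1=[P2,P5] Q2=[]
t=25-27: P1@Q0 runs 2, rem=3, I/O yield, promote→Q0. Q0=[P4,P1] Q1=[P2,P5] Q2=[]
t=27-28: P4@Q0 runs 1, rem=0, completes. Q0=[P1] Q1=[P2,P5] Q2=[]
t=28-30: P1@Q0 runs 2, rem=1, I/O yield, promote→Q0. Q0=[P1] Q1=[P2,P5] Q2=[]
t=30-31: P1@Q0 runs 1, rem=0, completes. Q0=[] Q1=[P2,P5] Q2=[]
t=31-33: P2@Q1 runs 2, rem=0, completes. Q0=[] Q1=[P5] Q2=[]
t=33-34: P5@Q1 runs 1, rem=0, completes. Q0=[] Q1=[] Q2=[]

Answer: P1(0-2) P2(2-5) P3(5-8) P4(8-9) P5(9-12) P1(12-14) P3(14-17) P4(17-18) P1(18-20) P3(20-21) P4(21-22) P1(22-24) P4(24-25) P1(25-27) P4(27-28) P1(28-30) P1(30-31) P2(31-33) P5(33-34)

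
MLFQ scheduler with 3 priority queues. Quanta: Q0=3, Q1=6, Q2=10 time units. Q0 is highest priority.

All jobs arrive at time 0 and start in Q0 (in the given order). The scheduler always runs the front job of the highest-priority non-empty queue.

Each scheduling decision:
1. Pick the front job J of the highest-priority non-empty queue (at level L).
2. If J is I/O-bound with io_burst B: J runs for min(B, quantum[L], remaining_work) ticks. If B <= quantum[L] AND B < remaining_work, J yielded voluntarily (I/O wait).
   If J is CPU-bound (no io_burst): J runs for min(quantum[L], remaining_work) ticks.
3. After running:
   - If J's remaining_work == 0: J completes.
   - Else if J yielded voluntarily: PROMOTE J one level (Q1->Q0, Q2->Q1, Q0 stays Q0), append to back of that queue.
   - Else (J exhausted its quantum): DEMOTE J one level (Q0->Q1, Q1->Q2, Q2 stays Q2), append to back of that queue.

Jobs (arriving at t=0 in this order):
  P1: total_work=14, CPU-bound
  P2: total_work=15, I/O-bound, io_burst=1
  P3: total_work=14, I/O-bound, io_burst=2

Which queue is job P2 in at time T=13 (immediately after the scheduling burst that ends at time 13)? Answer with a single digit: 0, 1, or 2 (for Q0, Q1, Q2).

Answer: 0

Derivation:
t=0-3: P1@Q0 runs 3, rem=11, quantum used, demote→Q1. Q0=[P2,P3] Q1=[P1] Q2=[]
t=3-4: P2@Q0 runs 1, rem=14, I/O yield, promote→Q0. Q0=[P3,P2] Q1=[P1] Q2=[]
t=4-6: P3@Q0 runs 2, rem=12, I/O yield, promote→Q0. Q0=[P2,P3] Q1=[P1] Q2=[]
t=6-7: P2@Q0 runs 1, rem=13, I/O yield, promote→Q0. Q0=[P3,P2] Q1=[P1] Q2=[]
t=7-9: P3@Q0 runs 2, rem=10, I/O yield, promote→Q0. Q0=[P2,P3] Q1=[P1] Q2=[]
t=9-10: P2@Q0 runs 1, rem=12, I/O yield, promote→Q0. Q0=[P3,P2] Q1=[P1] Q2=[]
t=10-12: P3@Q0 runs 2, rem=8, I/O yield, promote→Q0. Q0=[P2,P3] Q1=[P1] Q2=[]
t=12-13: P2@Q0 runs 1, rem=11, I/O yield, promote→Q0. Q0=[P3,P2] Q1=[P1] Q2=[]
t=13-15: P3@Q0 runs 2, rem=6, I/O yield, promote→Q0. Q0=[P2,P3] Q1=[P1] Q2=[]
t=15-16: P2@Q0 runs 1, rem=10, I/O yield, promote→Q0. Q0=[P3,P2] Q1=[P1] Q2=[]
t=16-18: P3@Q0 runs 2, rem=4, I/O yield, promote→Q0. Q0=[P2,P3] Q1=[P1] Q2=[]
t=18-19: P2@Q0 runs 1, rem=9, I/O yield, promote→Q0. Q0=[P3,P2] Q1=[P1] Q2=[]
t=19-21: P3@Q0 runs 2, rem=2, I/O yield, promote→Q0. Q0=[P2,P3] Q1=[P1] Q2=[]
t=21-22: P2@Q0 runs 1, rem=8, I/O yield, promote→Q0. Q0=[P3,P2] Q1=[P1] Q2=[]
t=22-24: P3@Q0 runs 2, rem=0, completes. Q0=[P2] Q1=[P1] Q2=[]
t=24-25: P2@Q0 runs 1, rem=7, I/O yield, promote→Q0. Q0=[P2] Q1=[P1] Q2=[]
t=25-26: P2@Q0 runs 1, rem=6, I/O yield, promote→Q0. Q0=[P2] Q1=[P1] Q2=[]
t=26-27: P2@Q0 runs 1, rem=5, I/O yield, promote→Q0. Q0=[P2] Q1=[P1] Q2=[]
t=27-28: P2@Q0 runs 1, rem=4, I/O yield, promote→Q0. Q0=[P2] Q1=[P1] Q2=[]
t=28-29: P2@Q0 runs 1, rem=3, I/O yield, promote→Q0. Q0=[P2] Q1=[P1] Q2=[]
t=29-30: P2@Q0 runs 1, rem=2, I/O yield, promote→Q0. Q0=[P2] Q1=[P1] Q2=[]
t=30-31: P2@Q0 runs 1, rem=1, I/O yield, promote→Q0. Q0=[P2] Q1=[P1] Q2=[]
t=31-32: P2@Q0 runs 1, rem=0, completes. Q0=[] Q1=[P1] Q2=[]
t=32-38: P1@Q1 runs 6, rem=5, quantum used, demote→Q2. Q0=[] Q1=[] Q2=[P1]
t=38-43: P1@Q2 runs 5, rem=0, completes. Q0=[] Q1=[] Q2=[]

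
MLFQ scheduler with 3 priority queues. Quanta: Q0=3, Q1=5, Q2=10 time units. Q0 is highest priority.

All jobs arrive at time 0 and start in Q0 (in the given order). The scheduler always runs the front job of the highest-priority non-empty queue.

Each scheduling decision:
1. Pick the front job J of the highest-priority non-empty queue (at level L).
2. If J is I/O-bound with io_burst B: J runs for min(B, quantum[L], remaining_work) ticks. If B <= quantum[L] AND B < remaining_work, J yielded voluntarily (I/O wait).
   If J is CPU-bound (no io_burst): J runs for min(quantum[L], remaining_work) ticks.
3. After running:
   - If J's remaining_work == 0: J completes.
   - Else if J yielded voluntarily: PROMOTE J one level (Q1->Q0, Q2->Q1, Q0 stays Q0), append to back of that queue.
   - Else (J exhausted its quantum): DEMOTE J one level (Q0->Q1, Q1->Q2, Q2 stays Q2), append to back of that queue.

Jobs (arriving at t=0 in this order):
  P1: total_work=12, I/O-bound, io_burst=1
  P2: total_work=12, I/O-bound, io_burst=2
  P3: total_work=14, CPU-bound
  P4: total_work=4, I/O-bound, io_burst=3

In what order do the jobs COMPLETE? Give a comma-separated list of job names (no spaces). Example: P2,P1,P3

t=0-1: P1@Q0 runs 1, rem=11, I/O yield, promote→Q0. Q0=[P2,P3,P4,P1] Q1=[] Q2=[]
t=1-3: P2@Q0 runs 2, rem=10, I/O yield, promote→Q0. Q0=[P3,P4,P1,P2] Q1=[] Q2=[]
t=3-6: P3@Q0 runs 3, rem=11, quantum used, demote→Q1. Q0=[P4,P1,P2] Q1=[P3] Q2=[]
t=6-9: P4@Q0 runs 3, rem=1, I/O yield, promote→Q0. Q0=[P1,P2,P4] Q1=[P3] Q2=[]
t=9-10: P1@Q0 runs 1, rem=10, I/O yield, promote→Q0. Q0=[P2,P4,P1] Q1=[P3] Q2=[]
t=10-12: P2@Q0 runs 2, rem=8, I/O yield, promote→Q0. Q0=[P4,P1,P2] Q1=[P3] Q2=[]
t=12-13: P4@Q0 runs 1, rem=0, completes. Q0=[P1,P2] Q1=[P3] Q2=[]
t=13-14: P1@Q0 runs 1, rem=9, I/O yield, promote→Q0. Q0=[P2,P1] Q1=[P3] Q2=[]
t=14-16: P2@Q0 runs 2, rem=6, I/O yield, promote→Q0. Q0=[P1,P2] Q1=[P3] Q2=[]
t=16-17: P1@Q0 runs 1, rem=8, I/O yield, promote→Q0. Q0=[P2,P1] Q1=[P3] Q2=[]
t=17-19: P2@Q0 runs 2, rem=4, I/O yield, promote→Q0. Q0=[P1,P2] Q1=[P3] Q2=[]
t=19-20: P1@Q0 runs 1, rem=7, I/O yield, promote→Q0. Q0=[P2,P1] Q1=[P3] Q2=[]
t=20-22: P2@Q0 runs 2, rem=2, I/O yield, promote→Q0. Q0=[P1,P2] Q1=[P3] Q2=[]
t=22-23: P1@Q0 runs 1, rem=6, I/O yield, promote→Q0. Q0=[P2,P1] Q1=[P3] Q2=[]
t=23-25: P2@Q0 runs 2, rem=0, completes. Q0=[P1] Q1=[P3] Q2=[]
t=25-26: P1@Q0 runs 1, rem=5, I/O yield, promote→Q0. Q0=[P1] Q1=[P3] Q2=[]
t=26-27: P1@Q0 runs 1, rem=4, I/O yield, promote→Q0. Q0=[P1] Q1=[P3] Q2=[]
t=27-28: P1@Q0 runs 1, rem=3, I/O yield, promote→Q0. Q0=[P1] Q1=[P3] Q2=[]
t=28-29: P1@Q0 runs 1, rem=2, I/O yield, promote→Q0. Q0=[P1] Q1=[P3] Q2=[]
t=29-30: P1@Q0 runs 1, rem=1, I/O yield, promote→Q0. Q0=[P1] Q1=[P3] Q2=[]
t=30-31: P1@Q0 runs 1, rem=0, completes. Q0=[] Q1=[P3] Q2=[]
t=31-36: P3@Q1 runs 5, rem=6, quantum used, demote→Q2. Q0=[] Q1=[] Q2=[P3]
t=36-42: P3@Q2 runs 6, rem=0, completes. Q0=[] Q1=[] Q2=[]

Answer: P4,P2,P1,P3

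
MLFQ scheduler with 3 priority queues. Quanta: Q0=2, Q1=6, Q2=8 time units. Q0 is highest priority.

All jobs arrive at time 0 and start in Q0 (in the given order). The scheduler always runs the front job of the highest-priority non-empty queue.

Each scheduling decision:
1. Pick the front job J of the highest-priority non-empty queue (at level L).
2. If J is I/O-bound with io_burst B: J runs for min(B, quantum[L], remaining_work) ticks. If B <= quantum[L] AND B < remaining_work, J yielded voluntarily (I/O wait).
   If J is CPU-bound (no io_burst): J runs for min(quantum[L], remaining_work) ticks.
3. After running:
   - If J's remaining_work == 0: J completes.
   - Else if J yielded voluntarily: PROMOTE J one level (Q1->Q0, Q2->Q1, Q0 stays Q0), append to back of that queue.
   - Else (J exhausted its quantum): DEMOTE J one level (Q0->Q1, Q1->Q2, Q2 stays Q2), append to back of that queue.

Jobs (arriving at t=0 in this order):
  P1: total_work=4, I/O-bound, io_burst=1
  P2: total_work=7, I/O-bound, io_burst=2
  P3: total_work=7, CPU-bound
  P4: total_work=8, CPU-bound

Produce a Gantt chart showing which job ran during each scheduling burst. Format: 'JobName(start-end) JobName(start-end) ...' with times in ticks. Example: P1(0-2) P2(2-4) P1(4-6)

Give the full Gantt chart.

t=0-1: P1@Q0 runs 1, rem=3, I/O yield, promote→Q0. Q0=[P2,P3,P4,P1] Q1=[] Q2=[]
t=1-3: P2@Q0 runs 2, rem=5, I/O yield, promote→Q0. Q0=[P3,P4,P1,P2] Q1=[] Q2=[]
t=3-5: P3@Q0 runs 2, rem=5, quantum used, demote→Q1. Q0=[P4,P1,P2] Q1=[P3] Q2=[]
t=5-7: P4@Q0 runs 2, rem=6, quantum used, demote→Q1. Q0=[P1,P2] Q1=[P3,P4] Q2=[]
t=7-8: P1@Q0 runs 1, rem=2, I/O yield, promote→Q0. Q0=[P2,P1] Q1=[P3,P4] Q2=[]
t=8-10: P2@Q0 runs 2, rem=3, I/O yield, promote→Q0. Q0=[P1,P2] Q1=[P3,P4] Q2=[]
t=10-11: P1@Q0 runs 1, rem=1, I/O yield, promote→Q0. Q0=[P2,P1] Q1=[P3,P4] Q2=[]
t=11-13: P2@Q0 runs 2, rem=1, I/O yield, promote→Q0. Q0=[P1,P2] Q1=[P3,P4] Q2=[]
t=13-14: P1@Q0 runs 1, rem=0, completes. Q0=[P2] Q1=[P3,P4] Q2=[]
t=14-15: P2@Q0 runs 1, rem=0, completes. Q0=[] Q1=[P3,P4] Q2=[]
t=15-20: P3@Q1 runs 5, rem=0, completes. Q0=[] Q1=[P4] Q2=[]
t=20-26: P4@Q1 runs 6, rem=0, completes. Q0=[] Q1=[] Q2=[]

Answer: P1(0-1) P2(1-3) P3(3-5) P4(5-7) P1(7-8) P2(8-10) P1(10-11) P2(11-13) P1(13-14) P2(14-15) P3(15-20) P4(20-26)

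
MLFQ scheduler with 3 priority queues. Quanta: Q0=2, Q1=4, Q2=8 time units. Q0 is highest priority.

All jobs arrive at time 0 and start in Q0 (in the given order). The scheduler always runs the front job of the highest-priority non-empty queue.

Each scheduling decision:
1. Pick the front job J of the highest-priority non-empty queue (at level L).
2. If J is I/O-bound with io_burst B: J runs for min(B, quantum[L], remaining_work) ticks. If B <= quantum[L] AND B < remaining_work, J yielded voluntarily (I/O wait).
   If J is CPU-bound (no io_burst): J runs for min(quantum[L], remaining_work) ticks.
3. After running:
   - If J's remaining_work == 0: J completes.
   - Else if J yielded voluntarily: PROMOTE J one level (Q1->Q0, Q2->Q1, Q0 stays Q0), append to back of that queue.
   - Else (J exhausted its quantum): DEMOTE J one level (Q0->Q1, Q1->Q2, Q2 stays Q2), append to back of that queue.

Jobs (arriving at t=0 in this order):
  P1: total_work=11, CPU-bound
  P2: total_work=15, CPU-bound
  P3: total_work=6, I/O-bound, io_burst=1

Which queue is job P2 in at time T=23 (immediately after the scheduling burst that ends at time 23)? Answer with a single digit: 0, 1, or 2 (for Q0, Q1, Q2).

t=0-2: P1@Q0 runs 2, rem=9, quantum used, demote→Q1. Q0=[P2,P3] Q1=[P1] Q2=[]
t=2-4: P2@Q0 runs 2, rem=13, quantum used, demote→Q1. Q0=[P3] Q1=[P1,P2] Q2=[]
t=4-5: P3@Q0 runs 1, rem=5, I/O yield, promote→Q0. Q0=[P3] Q1=[P1,P2] Q2=[]
t=5-6: P3@Q0 runs 1, rem=4, I/O yield, promote→Q0. Q0=[P3] Q1=[P1,P2] Q2=[]
t=6-7: P3@Q0 runs 1, rem=3, I/O yield, promote→Q0. Q0=[P3] Q1=[P1,P2] Q2=[]
t=7-8: P3@Q0 runs 1, rem=2, I/O yield, promote→Q0. Q0=[P3] Q1=[P1,P2] Q2=[]
t=8-9: P3@Q0 runs 1, rem=1, I/O yield, promote→Q0. Q0=[P3] Q1=[P1,P2] Q2=[]
t=9-10: P3@Q0 runs 1, rem=0, completes. Q0=[] Q1=[P1,P2] Q2=[]
t=10-14: P1@Q1 runs 4, rem=5, quantum used, demote→Q2. Q0=[] Q1=[P2] Q2=[P1]
t=14-18: P2@Q1 runs 4, rem=9, quantum used, demote→Q2. Q0=[] Q1=[] Q2=[P1,P2]
t=18-23: P1@Q2 runs 5, rem=0, completes. Q0=[] Q1=[] Q2=[P2]
t=23-31: P2@Q2 runs 8, rem=1, quantum used, demote→Q2. Q0=[] Q1=[] Q2=[P2]
t=31-32: P2@Q2 runs 1, rem=0, completes. Q0=[] Q1=[] Q2=[]

Answer: 2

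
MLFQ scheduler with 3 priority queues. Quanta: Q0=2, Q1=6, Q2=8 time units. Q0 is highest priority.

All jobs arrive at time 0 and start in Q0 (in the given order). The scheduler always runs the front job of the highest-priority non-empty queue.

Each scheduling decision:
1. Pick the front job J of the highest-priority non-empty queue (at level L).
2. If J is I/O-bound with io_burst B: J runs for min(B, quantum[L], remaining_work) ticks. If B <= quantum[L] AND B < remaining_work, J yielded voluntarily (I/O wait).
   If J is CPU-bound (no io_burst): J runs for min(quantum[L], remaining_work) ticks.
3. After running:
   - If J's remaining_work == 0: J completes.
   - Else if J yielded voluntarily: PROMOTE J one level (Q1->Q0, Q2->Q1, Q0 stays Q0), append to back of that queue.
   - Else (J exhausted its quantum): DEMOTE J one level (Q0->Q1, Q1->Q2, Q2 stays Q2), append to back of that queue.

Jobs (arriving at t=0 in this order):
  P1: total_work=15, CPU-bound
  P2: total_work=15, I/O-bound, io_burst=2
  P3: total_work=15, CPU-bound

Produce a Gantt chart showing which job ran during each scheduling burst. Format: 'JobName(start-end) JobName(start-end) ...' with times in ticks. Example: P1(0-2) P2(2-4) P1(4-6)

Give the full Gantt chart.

t=0-2: P1@Q0 runs 2, rem=13, quantum used, demote→Q1. Q0=[P2,P3] Q1=[P1] Q2=[]
t=2-4: P2@Q0 runs 2, rem=13, I/O yield, promote→Q0. Q0=[P3,P2] Q1=[P1] Q2=[]
t=4-6: P3@Q0 runs 2, rem=13, quantum used, demote→Q1. Q0=[P2] Q1=[P1,P3] Q2=[]
t=6-8: P2@Q0 runs 2, rem=11, I/O yield, promote→Q0. Q0=[P2] Q1=[P1,P3] Q2=[]
t=8-10: P2@Q0 runs 2, rem=9, I/O yield, promote→Q0. Q0=[P2] Q1=[P1,P3] Q2=[]
t=10-12: P2@Q0 runs 2, rem=7, I/O yield, promote→Q0. Q0=[P2] Q1=[P1,P3] Q2=[]
t=12-14: P2@Q0 runs 2, rem=5, I/O yield, promote→Q0. Q0=[P2] Q1=[P1,P3] Q2=[]
t=14-16: P2@Q0 runs 2, rem=3, I/O yield, promote→Q0. Q0=[P2] Q1=[P1,P3] Q2=[]
t=16-18: P2@Q0 runs 2, rem=1, I/O yield, promote→Q0. Q0=[P2] Q1=[P1,P3] Q2=[]
t=18-19: P2@Q0 runs 1, rem=0, completes. Q0=[] Q1=[P1,P3] Q2=[]
t=19-25: P1@Q1 runs 6, rem=7, quantum used, demote→Q2. Q0=[] Q1=[P3] Q2=[P1]
t=25-31: P3@Q1 runs 6, rem=7, quantum used, demote→Q2. Q0=[] Q1=[] Q2=[P1,P3]
t=31-38: P1@Q2 runs 7, rem=0, completes. Q0=[] Q1=[] Q2=[P3]
t=38-45: P3@Q2 runs 7, rem=0, completes. Q0=[] Q1=[] Q2=[]

Answer: P1(0-2) P2(2-4) P3(4-6) P2(6-8) P2(8-10) P2(10-12) P2(12-14) P2(14-16) P2(16-18) P2(18-19) P1(19-25) P3(25-31) P1(31-38) P3(38-45)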